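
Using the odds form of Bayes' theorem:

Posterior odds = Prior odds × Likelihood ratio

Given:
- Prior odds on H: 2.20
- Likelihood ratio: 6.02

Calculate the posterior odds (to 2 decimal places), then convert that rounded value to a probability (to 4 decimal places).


Step 1: Calculate posterior odds
Posterior odds = Prior odds × LR
               = 2.20 × 6.02
               = 13.24

Step 2: Convert to probability
P(H|E) = Posterior odds / (1 + Posterior odds)
       = 13.24 / (1 + 13.24)
       = 13.24 / 14.24
       = 0.9298

The evidence increased P(H) from 0.6875 to 0.9298.


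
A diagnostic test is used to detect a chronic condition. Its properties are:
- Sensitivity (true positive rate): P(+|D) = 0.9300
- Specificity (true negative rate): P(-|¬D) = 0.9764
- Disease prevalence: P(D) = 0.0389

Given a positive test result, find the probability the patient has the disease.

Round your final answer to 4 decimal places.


Let D = has disease, + = positive test

Given:
- P(D) = 0.0389 (prevalence)
- P(+|D) = 0.9300 (sensitivity)
- P(-|¬D) = 0.9764 (specificity)
- P(+|¬D) = 0.0236 (false positive rate = 1 - specificity)

Step 1: Find P(+)
P(+) = P(+|D)P(D) + P(+|¬D)P(¬D)
     = 0.9300 × 0.0389 + 0.0236 × 0.9611
     = 0.03617700 + 0.02268196
     = 0.05885896

Step 2: Apply Bayes' theorem for P(D|+)
P(D|+) = P(+|D)P(D) / P(+)
       = 0.03617700 / 0.05885896
       = 0.6146


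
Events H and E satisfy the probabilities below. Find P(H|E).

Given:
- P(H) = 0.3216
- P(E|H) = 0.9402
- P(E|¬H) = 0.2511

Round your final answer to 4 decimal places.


Bayes' theorem: P(H|E) = P(E|H) × P(H) / P(E)

Step 1: Calculate P(E) using law of total probability
P(E) = P(E|H)P(H) + P(E|¬H)P(¬H)
     = 0.9402 × 0.3216 + 0.2511 × 0.6784
     = 0.30236832 + 0.17034624
     = 0.47271456

Step 2: Apply Bayes' theorem
P(H|E) = P(E|H) × P(H) / P(E)
       = 0.30236832 / 0.47271456
       = 0.6396


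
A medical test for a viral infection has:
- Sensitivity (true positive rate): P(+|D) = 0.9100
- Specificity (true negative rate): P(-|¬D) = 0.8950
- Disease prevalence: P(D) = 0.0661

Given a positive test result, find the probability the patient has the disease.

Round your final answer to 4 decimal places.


Let D = has disease, + = positive test

Given:
- P(D) = 0.0661 (prevalence)
- P(+|D) = 0.9100 (sensitivity)
- P(-|¬D) = 0.8950 (specificity)
- P(+|¬D) = 0.1050 (false positive rate = 1 - specificity)

Step 1: Find P(+)
P(+) = P(+|D)P(D) + P(+|¬D)P(¬D)
     = 0.9100 × 0.0661 + 0.1050 × 0.9339
     = 0.06015100 + 0.09805950
     = 0.15821050

Step 2: Apply Bayes' theorem for P(D|+)
P(D|+) = P(+|D)P(D) / P(+)
       = 0.06015100 / 0.15821050
       = 0.3802


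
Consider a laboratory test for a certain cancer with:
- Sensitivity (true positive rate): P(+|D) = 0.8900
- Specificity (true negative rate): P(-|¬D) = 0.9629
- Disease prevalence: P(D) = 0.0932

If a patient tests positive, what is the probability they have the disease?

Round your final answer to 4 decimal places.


Let D = has disease, + = positive test

Given:
- P(D) = 0.0932 (prevalence)
- P(+|D) = 0.8900 (sensitivity)
- P(-|¬D) = 0.9629 (specificity)
- P(+|¬D) = 0.0371 (false positive rate = 1 - specificity)

Step 1: Find P(+)
P(+) = P(+|D)P(D) + P(+|¬D)P(¬D)
     = 0.8900 × 0.0932 + 0.0371 × 0.9068
     = 0.08294800 + 0.03364228
     = 0.11659028

Step 2: Apply Bayes' theorem for P(D|+)
P(D|+) = P(+|D)P(D) / P(+)
       = 0.08294800 / 0.11659028
       = 0.7114


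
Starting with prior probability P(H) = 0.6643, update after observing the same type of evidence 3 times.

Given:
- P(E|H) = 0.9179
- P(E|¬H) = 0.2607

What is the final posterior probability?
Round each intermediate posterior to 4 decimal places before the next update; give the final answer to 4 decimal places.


Sequential Bayesian updating:

Initial prior: P(H) = 0.6643

Update 1:
  P(E) = 0.9179 × 0.6643 + 0.2607 × 0.3357 = 0.60976097 + 0.08751699 = 0.69727796
  P(H|E) = 0.60976097 / 0.69727796 = 0.8745

Update 2:
  P(E) = 0.9179 × 0.8745 + 0.2607 × 0.1255 = 0.80270355 + 0.03271785 = 0.83542140
  P(H|E) = 0.80270355 / 0.83542140 = 0.9608

Update 3:
  P(E) = 0.9179 × 0.9608 + 0.2607 × 0.0392 = 0.88191832 + 0.01021944 = 0.89213776
  P(H|E) = 0.88191832 / 0.89213776 = 0.9885

Final posterior: 0.9885


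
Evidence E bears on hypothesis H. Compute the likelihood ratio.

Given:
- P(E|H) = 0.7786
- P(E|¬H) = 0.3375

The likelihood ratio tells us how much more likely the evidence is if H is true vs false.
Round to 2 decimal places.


Likelihood Ratio (LR) = P(E|H) / P(E|¬H)

LR = 0.7786 / 0.3375
   = 2.31

The evidence is 2.31 times more likely if H is true than if H is false.
LR > 1, so observing E raises the odds in favor of H.


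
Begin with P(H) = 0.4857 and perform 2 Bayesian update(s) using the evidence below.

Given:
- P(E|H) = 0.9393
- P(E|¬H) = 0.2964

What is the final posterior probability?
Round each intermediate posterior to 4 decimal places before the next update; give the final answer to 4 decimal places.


Sequential Bayesian updating:

Initial prior: P(H) = 0.4857

Update 1:
  P(E) = 0.9393 × 0.4857 + 0.2964 × 0.5143 = 0.45621801 + 0.15243852 = 0.60865653
  P(H|E) = 0.45621801 / 0.60865653 = 0.7495

Update 2:
  P(E) = 0.9393 × 0.7495 + 0.2964 × 0.2505 = 0.70400535 + 0.07424820 = 0.77825355
  P(H|E) = 0.70400535 / 0.77825355 = 0.9046

Final posterior: 0.9046


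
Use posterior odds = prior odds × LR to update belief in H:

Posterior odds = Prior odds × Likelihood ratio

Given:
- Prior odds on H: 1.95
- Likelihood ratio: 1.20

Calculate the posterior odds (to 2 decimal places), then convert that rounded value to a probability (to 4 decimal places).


Step 1: Calculate posterior odds
Posterior odds = Prior odds × LR
               = 1.95 × 1.20
               = 2.34

Step 2: Convert to probability
P(H|E) = Posterior odds / (1 + Posterior odds)
       = 2.34 / (1 + 2.34)
       = 2.34 / 3.34
       = 0.7006

The evidence increased P(H) from 0.6610 to 0.7006.


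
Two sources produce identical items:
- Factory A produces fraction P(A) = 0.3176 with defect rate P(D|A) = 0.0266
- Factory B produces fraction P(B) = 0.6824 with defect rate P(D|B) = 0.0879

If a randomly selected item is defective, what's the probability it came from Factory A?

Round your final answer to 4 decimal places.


Let A = from Factory A, D = defective

Given:
- P(A) = 0.3176, P(B) = 0.6824
- P(D|A) = 0.0266, P(D|B) = 0.0879

Step 1: Find P(D)
P(D) = P(D|A)P(A) + P(D|B)P(B)
     = 0.0266 × 0.3176 + 0.0879 × 0.6824
     = 0.00844816 + 0.05998296
     = 0.06843112

Step 2: Apply Bayes' theorem
P(A|D) = P(D|A)P(A) / P(D)
       = 0.00844816 / 0.06843112
       = 0.1235


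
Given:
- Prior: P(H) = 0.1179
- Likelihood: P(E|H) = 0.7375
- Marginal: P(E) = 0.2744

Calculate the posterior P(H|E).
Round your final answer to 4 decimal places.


Using Bayes' theorem:

P(H|E) = P(E|H) × P(H) / P(E)
       = 0.7375 × 0.1179 / 0.2744
       = 0.08695125 / 0.2744
       = 0.3169

The evidence strengthens our belief in H.
Prior: 0.1179 → Posterior: 0.3169


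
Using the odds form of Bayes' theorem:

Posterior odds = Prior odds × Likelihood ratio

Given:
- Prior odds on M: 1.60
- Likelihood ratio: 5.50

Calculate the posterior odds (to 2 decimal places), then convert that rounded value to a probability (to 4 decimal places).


Step 1: Calculate posterior odds
Posterior odds = Prior odds × LR
               = 1.60 × 5.50
               = 8.80

Step 2: Convert to probability
P(M|E) = Posterior odds / (1 + Posterior odds)
       = 8.80 / (1 + 8.80)
       = 8.80 / 9.80
       = 0.8980

The evidence increased P(M) from 0.6154 to 0.8980.


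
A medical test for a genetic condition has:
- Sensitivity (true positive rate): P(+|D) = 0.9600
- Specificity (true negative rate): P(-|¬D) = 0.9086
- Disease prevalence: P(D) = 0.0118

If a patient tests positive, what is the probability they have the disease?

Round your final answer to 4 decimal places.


Let D = has disease, + = positive test

Given:
- P(D) = 0.0118 (prevalence)
- P(+|D) = 0.9600 (sensitivity)
- P(-|¬D) = 0.9086 (specificity)
- P(+|¬D) = 0.0914 (false positive rate = 1 - specificity)

Step 1: Find P(+)
P(+) = P(+|D)P(D) + P(+|¬D)P(¬D)
     = 0.9600 × 0.0118 + 0.0914 × 0.9882
     = 0.01132800 + 0.09032148
     = 0.10164948

Step 2: Apply Bayes' theorem for P(D|+)
P(D|+) = P(+|D)P(D) / P(+)
       = 0.01132800 / 0.10164948
       = 0.1114


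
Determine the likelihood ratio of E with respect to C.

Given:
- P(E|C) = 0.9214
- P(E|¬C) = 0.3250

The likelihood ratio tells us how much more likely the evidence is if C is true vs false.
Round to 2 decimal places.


Likelihood Ratio (LR) = P(E|C) / P(E|¬C)

LR = 0.9214 / 0.3250
   = 2.84

The evidence is 2.84 times more likely if C is true than if C is false.
Because LR exceeds 1, E is evidence for C.


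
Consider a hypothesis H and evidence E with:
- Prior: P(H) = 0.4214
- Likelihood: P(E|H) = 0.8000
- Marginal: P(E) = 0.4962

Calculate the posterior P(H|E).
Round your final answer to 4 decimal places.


Using Bayes' theorem:

P(H|E) = P(E|H) × P(H) / P(E)
       = 0.8000 × 0.4214 / 0.4962
       = 0.33712000 / 0.4962
       = 0.6794

The evidence strengthens our belief in H.
Prior: 0.4214 → Posterior: 0.6794


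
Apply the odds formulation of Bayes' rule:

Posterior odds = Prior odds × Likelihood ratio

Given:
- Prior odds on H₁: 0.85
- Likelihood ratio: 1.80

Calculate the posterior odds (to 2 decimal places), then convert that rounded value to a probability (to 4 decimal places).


Step 1: Calculate posterior odds
Posterior odds = Prior odds × LR
               = 0.85 × 1.80
               = 1.53

Step 2: Convert to probability
P(H₁|E) = Posterior odds / (1 + Posterior odds)
       = 1.53 / (1 + 1.53)
       = 1.53 / 2.53
       = 0.6047

The evidence increased P(H₁) from 0.4595 to 0.6047.


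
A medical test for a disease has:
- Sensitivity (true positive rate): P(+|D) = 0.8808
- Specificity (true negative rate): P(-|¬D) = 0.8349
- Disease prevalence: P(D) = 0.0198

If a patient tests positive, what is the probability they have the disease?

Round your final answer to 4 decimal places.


Let D = has disease, + = positive test

Given:
- P(D) = 0.0198 (prevalence)
- P(+|D) = 0.8808 (sensitivity)
- P(-|¬D) = 0.8349 (specificity)
- P(+|¬D) = 0.1651 (false positive rate = 1 - specificity)

Step 1: Find P(+)
P(+) = P(+|D)P(D) + P(+|¬D)P(¬D)
     = 0.8808 × 0.0198 + 0.1651 × 0.9802
     = 0.01743984 + 0.16183102
     = 0.17927086

Step 2: Apply Bayes' theorem for P(D|+)
P(D|+) = P(+|D)P(D) / P(+)
       = 0.01743984 / 0.17927086
       = 0.0973


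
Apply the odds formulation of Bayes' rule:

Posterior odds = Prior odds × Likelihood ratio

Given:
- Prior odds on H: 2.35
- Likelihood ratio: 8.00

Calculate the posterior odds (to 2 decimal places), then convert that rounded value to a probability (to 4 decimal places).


Step 1: Calculate posterior odds
Posterior odds = Prior odds × LR
               = 2.35 × 8.00
               = 18.80

Step 2: Convert to probability
P(H|E) = Posterior odds / (1 + Posterior odds)
       = 18.80 / (1 + 18.80)
       = 18.80 / 19.80
       = 0.9495

The evidence increased P(H) from 0.7015 to 0.9495.


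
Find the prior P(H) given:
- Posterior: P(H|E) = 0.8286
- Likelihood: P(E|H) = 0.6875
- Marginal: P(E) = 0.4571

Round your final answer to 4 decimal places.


From Bayes' theorem: P(H|E) = P(E|H) × P(H) / P(E)

Rearranging for P(H):
P(H) = P(H|E) × P(E) / P(E|H)
     = 0.8286 × 0.4571 / 0.6875
     = 0.37875306 / 0.6875
     = 0.5509


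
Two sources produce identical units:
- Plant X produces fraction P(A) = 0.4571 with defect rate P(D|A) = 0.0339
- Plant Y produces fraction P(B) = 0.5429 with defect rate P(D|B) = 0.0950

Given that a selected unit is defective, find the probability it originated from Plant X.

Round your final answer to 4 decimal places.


Let A = from Plant X, D = defective

Given:
- P(A) = 0.4571, P(B) = 0.5429
- P(D|A) = 0.0339, P(D|B) = 0.0950

Step 1: Find P(D)
P(D) = P(D|A)P(A) + P(D|B)P(B)
     = 0.0339 × 0.4571 + 0.0950 × 0.5429
     = 0.01549569 + 0.05157550
     = 0.06707119

Step 2: Apply Bayes' theorem
P(A|D) = P(D|A)P(A) / P(D)
       = 0.01549569 / 0.06707119
       = 0.2310


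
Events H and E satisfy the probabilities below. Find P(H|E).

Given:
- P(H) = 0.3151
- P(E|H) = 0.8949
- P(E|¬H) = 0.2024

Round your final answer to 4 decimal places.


Bayes' theorem: P(H|E) = P(E|H) × P(H) / P(E)

Step 1: Calculate P(E) using law of total probability
P(E) = P(E|H)P(H) + P(E|¬H)P(¬H)
     = 0.8949 × 0.3151 + 0.2024 × 0.6849
     = 0.28198299 + 0.13862376
     = 0.42060675

Step 2: Apply Bayes' theorem
P(H|E) = P(E|H) × P(H) / P(E)
       = 0.28198299 / 0.42060675
       = 0.6704


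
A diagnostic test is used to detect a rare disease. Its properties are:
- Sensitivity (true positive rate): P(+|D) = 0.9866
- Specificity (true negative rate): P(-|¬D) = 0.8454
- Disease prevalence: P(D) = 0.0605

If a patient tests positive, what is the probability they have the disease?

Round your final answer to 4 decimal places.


Let D = has disease, + = positive test

Given:
- P(D) = 0.0605 (prevalence)
- P(+|D) = 0.9866 (sensitivity)
- P(-|¬D) = 0.8454 (specificity)
- P(+|¬D) = 0.1546 (false positive rate = 1 - specificity)

Step 1: Find P(+)
P(+) = P(+|D)P(D) + P(+|¬D)P(¬D)
     = 0.9866 × 0.0605 + 0.1546 × 0.9395
     = 0.05968930 + 0.14524670
     = 0.20493600

Step 2: Apply Bayes' theorem for P(D|+)
P(D|+) = P(+|D)P(D) / P(+)
       = 0.05968930 / 0.20493600
       = 0.2913


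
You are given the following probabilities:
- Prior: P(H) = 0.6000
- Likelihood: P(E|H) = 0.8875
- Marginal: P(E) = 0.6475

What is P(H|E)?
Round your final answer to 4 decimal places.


Using Bayes' theorem:

P(H|E) = P(E|H) × P(H) / P(E)
       = 0.8875 × 0.6000 / 0.6475
       = 0.53250000 / 0.6475
       = 0.8224

The evidence strengthens our belief in H.
Prior: 0.6000 → Posterior: 0.8224


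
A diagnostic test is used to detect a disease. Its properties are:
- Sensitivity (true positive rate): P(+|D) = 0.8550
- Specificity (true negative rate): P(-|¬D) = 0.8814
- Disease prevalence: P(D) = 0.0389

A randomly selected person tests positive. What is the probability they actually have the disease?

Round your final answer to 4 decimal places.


Let D = has disease, + = positive test

Given:
- P(D) = 0.0389 (prevalence)
- P(+|D) = 0.8550 (sensitivity)
- P(-|¬D) = 0.8814 (specificity)
- P(+|¬D) = 0.1186 (false positive rate = 1 - specificity)

Step 1: Find P(+)
P(+) = P(+|D)P(D) + P(+|¬D)P(¬D)
     = 0.8550 × 0.0389 + 0.1186 × 0.9611
     = 0.03325950 + 0.11398646
     = 0.14724596

Step 2: Apply Bayes' theorem for P(D|+)
P(D|+) = P(+|D)P(D) / P(+)
       = 0.03325950 / 0.14724596
       = 0.2259


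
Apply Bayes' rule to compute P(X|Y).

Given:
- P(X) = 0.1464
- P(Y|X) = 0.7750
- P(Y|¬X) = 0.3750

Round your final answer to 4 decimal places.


Bayes' theorem: P(X|Y) = P(Y|X) × P(X) / P(Y)

Step 1: Calculate P(Y) using law of total probability
P(Y) = P(Y|X)P(X) + P(Y|¬X)P(¬X)
     = 0.7750 × 0.1464 + 0.3750 × 0.8536
     = 0.11346000 + 0.32010000
     = 0.43356000

Step 2: Apply Bayes' theorem
P(X|Y) = P(Y|X) × P(X) / P(Y)
       = 0.11346000 / 0.43356000
       = 0.2617


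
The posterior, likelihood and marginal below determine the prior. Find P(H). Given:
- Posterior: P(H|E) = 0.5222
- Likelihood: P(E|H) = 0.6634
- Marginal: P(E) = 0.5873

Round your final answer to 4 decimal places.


From Bayes' theorem: P(H|E) = P(E|H) × P(H) / P(E)

Rearranging for P(H):
P(H) = P(H|E) × P(E) / P(E|H)
     = 0.5222 × 0.5873 / 0.6634
     = 0.30668806 / 0.6634
     = 0.4623


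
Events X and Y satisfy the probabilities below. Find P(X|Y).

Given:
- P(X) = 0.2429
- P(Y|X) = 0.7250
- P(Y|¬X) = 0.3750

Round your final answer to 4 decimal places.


Bayes' theorem: P(X|Y) = P(Y|X) × P(X) / P(Y)

Step 1: Calculate P(Y) using law of total probability
P(Y) = P(Y|X)P(X) + P(Y|¬X)P(¬X)
     = 0.7250 × 0.2429 + 0.3750 × 0.7571
     = 0.17610250 + 0.28391250
     = 0.46001500

Step 2: Apply Bayes' theorem
P(X|Y) = P(Y|X) × P(X) / P(Y)
       = 0.17610250 / 0.46001500
       = 0.3828


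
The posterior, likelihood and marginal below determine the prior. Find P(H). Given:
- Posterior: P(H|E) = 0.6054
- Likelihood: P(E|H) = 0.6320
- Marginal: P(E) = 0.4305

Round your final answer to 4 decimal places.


From Bayes' theorem: P(H|E) = P(E|H) × P(H) / P(E)

Rearranging for P(H):
P(H) = P(H|E) × P(E) / P(E|H)
     = 0.6054 × 0.4305 / 0.6320
     = 0.26062470 / 0.6320
     = 0.4124


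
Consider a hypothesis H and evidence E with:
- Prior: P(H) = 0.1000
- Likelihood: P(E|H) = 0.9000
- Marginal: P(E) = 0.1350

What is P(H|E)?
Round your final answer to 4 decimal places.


Using Bayes' theorem:

P(H|E) = P(E|H) × P(H) / P(E)
       = 0.9000 × 0.1000 / 0.1350
       = 0.09000000 / 0.1350
       = 0.6667

The evidence strengthens our belief in H.
Prior: 0.1000 → Posterior: 0.6667


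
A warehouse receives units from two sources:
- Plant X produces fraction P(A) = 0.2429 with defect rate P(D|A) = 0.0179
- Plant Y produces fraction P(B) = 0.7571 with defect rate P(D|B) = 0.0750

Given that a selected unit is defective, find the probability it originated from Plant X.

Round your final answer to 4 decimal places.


Let A = from Plant X, D = defective

Given:
- P(A) = 0.2429, P(B) = 0.7571
- P(D|A) = 0.0179, P(D|B) = 0.0750

Step 1: Find P(D)
P(D) = P(D|A)P(A) + P(D|B)P(B)
     = 0.0179 × 0.2429 + 0.0750 × 0.7571
     = 0.00434791 + 0.05678250
     = 0.06113041

Step 2: Apply Bayes' theorem
P(A|D) = P(D|A)P(A) / P(D)
       = 0.00434791 / 0.06113041
       = 0.0711


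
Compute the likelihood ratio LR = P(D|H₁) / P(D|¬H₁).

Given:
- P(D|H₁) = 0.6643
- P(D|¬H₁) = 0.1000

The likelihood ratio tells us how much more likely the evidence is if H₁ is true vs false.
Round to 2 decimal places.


Likelihood Ratio (LR) = P(D|H₁) / P(D|¬H₁)

LR = 0.6643 / 0.1000
   = 6.64

The evidence is 6.64 times more likely if H₁ is true than if H₁ is false.
LR > 1, so observing D raises the odds in favor of H₁.


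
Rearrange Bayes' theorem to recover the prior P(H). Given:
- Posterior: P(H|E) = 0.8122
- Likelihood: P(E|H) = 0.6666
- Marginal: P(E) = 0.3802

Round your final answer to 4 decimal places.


From Bayes' theorem: P(H|E) = P(E|H) × P(H) / P(E)

Rearranging for P(H):
P(H) = P(H|E) × P(E) / P(E|H)
     = 0.8122 × 0.3802 / 0.6666
     = 0.30879844 / 0.6666
     = 0.4632


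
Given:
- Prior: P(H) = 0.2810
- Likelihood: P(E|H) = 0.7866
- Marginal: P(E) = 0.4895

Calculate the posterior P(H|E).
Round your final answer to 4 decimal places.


Using Bayes' theorem:

P(H|E) = P(E|H) × P(H) / P(E)
       = 0.7866 × 0.2810 / 0.4895
       = 0.22103460 / 0.4895
       = 0.4516

The evidence strengthens our belief in H.
Prior: 0.2810 → Posterior: 0.4516


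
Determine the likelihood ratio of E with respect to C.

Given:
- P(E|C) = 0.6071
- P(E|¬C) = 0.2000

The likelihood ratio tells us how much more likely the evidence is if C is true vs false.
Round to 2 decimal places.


Likelihood Ratio (LR) = P(E|C) / P(E|¬C)

LR = 0.6071 / 0.2000
   = 3.04

The evidence is 3.04 times more likely if C is true than if C is false.
Because LR exceeds 1, E is evidence for C.


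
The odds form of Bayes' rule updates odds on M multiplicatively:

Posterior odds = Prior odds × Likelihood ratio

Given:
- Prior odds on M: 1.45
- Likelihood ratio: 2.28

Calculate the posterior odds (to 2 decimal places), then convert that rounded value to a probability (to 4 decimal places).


Step 1: Calculate posterior odds
Posterior odds = Prior odds × LR
               = 1.45 × 2.28
               = 3.31

Step 2: Convert to probability
P(M|E) = Posterior odds / (1 + Posterior odds)
       = 3.31 / (1 + 3.31)
       = 3.31 / 4.31
       = 0.7680

The evidence increased P(M) from 0.5918 to 0.7680.


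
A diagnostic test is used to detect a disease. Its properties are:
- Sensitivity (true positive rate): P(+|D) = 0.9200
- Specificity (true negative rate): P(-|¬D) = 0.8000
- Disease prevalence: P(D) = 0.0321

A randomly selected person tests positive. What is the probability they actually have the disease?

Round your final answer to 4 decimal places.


Let D = has disease, + = positive test

Given:
- P(D) = 0.0321 (prevalence)
- P(+|D) = 0.9200 (sensitivity)
- P(-|¬D) = 0.8000 (specificity)
- P(+|¬D) = 0.2000 (false positive rate = 1 - specificity)

Step 1: Find P(+)
P(+) = P(+|D)P(D) + P(+|¬D)P(¬D)
     = 0.9200 × 0.0321 + 0.2000 × 0.9679
     = 0.02953200 + 0.19358000
     = 0.22311200

Step 2: Apply Bayes' theorem for P(D|+)
P(D|+) = P(+|D)P(D) / P(+)
       = 0.02953200 / 0.22311200
       = 0.1324


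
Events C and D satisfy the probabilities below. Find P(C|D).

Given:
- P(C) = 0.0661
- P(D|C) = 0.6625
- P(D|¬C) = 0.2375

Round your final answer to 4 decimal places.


Bayes' theorem: P(C|D) = P(D|C) × P(C) / P(D)

Step 1: Calculate P(D) using law of total probability
P(D) = P(D|C)P(C) + P(D|¬C)P(¬C)
     = 0.6625 × 0.0661 + 0.2375 × 0.9339
     = 0.04379125 + 0.22180125
     = 0.26559250

Step 2: Apply Bayes' theorem
P(C|D) = P(D|C) × P(C) / P(D)
       = 0.04379125 / 0.26559250
       = 0.1649


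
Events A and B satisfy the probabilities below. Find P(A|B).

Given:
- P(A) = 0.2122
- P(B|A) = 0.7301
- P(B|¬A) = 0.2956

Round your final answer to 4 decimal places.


Bayes' theorem: P(A|B) = P(B|A) × P(A) / P(B)

Step 1: Calculate P(B) using law of total probability
P(B) = P(B|A)P(A) + P(B|¬A)P(¬A)
     = 0.7301 × 0.2122 + 0.2956 × 0.7878
     = 0.15492722 + 0.23287368
     = 0.38780090

Step 2: Apply Bayes' theorem
P(A|B) = P(B|A) × P(A) / P(B)
       = 0.15492722 / 0.38780090
       = 0.3995


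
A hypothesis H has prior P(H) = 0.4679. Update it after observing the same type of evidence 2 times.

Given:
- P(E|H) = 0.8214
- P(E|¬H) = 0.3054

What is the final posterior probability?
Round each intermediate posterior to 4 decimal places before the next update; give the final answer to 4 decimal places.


Sequential Bayesian updating:

Initial prior: P(H) = 0.4679

Update 1:
  P(E) = 0.8214 × 0.4679 + 0.3054 × 0.5321 = 0.38433306 + 0.16250334 = 0.54683640
  P(H|E) = 0.38433306 / 0.54683640 = 0.7028

Update 2:
  P(E) = 0.8214 × 0.7028 + 0.3054 × 0.2972 = 0.57727992 + 0.09076488 = 0.66804480
  P(H|E) = 0.57727992 / 0.66804480 = 0.8641

Final posterior: 0.8641


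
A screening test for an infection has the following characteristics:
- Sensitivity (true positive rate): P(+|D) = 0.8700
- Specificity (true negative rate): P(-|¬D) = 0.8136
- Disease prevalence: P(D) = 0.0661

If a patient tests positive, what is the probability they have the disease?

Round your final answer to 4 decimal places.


Let D = has disease, + = positive test

Given:
- P(D) = 0.0661 (prevalence)
- P(+|D) = 0.8700 (sensitivity)
- P(-|¬D) = 0.8136 (specificity)
- P(+|¬D) = 0.1864 (false positive rate = 1 - specificity)

Step 1: Find P(+)
P(+) = P(+|D)P(D) + P(+|¬D)P(¬D)
     = 0.8700 × 0.0661 + 0.1864 × 0.9339
     = 0.05750700 + 0.17407896
     = 0.23158596

Step 2: Apply Bayes' theorem for P(D|+)
P(D|+) = P(+|D)P(D) / P(+)
       = 0.05750700 / 0.23158596
       = 0.2483


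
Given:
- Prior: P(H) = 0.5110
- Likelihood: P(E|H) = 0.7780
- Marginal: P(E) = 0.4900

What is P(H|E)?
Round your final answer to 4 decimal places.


Using Bayes' theorem:

P(H|E) = P(E|H) × P(H) / P(E)
       = 0.7780 × 0.5110 / 0.4900
       = 0.39755800 / 0.4900
       = 0.8113

The evidence strengthens our belief in H.
Prior: 0.5110 → Posterior: 0.8113


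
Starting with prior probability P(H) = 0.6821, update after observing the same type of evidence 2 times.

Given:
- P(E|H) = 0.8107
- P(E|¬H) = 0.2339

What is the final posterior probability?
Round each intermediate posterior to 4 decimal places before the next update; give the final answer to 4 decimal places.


Sequential Bayesian updating:

Initial prior: P(H) = 0.6821

Update 1:
  P(E) = 0.8107 × 0.6821 + 0.2339 × 0.3179 = 0.55297847 + 0.07435681 = 0.62733528
  P(H|E) = 0.55297847 / 0.62733528 = 0.8815

Update 2:
  P(E) = 0.8107 × 0.8815 + 0.2339 × 0.1185 = 0.71463205 + 0.02771715 = 0.74234920
  P(H|E) = 0.71463205 / 0.74234920 = 0.9627

Final posterior: 0.9627


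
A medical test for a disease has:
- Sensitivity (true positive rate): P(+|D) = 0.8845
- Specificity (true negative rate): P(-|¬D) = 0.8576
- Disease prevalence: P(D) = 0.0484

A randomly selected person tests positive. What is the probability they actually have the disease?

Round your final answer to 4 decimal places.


Let D = has disease, + = positive test

Given:
- P(D) = 0.0484 (prevalence)
- P(+|D) = 0.8845 (sensitivity)
- P(-|¬D) = 0.8576 (specificity)
- P(+|¬D) = 0.1424 (false positive rate = 1 - specificity)

Step 1: Find P(+)
P(+) = P(+|D)P(D) + P(+|¬D)P(¬D)
     = 0.8845 × 0.0484 + 0.1424 × 0.9516
     = 0.04280980 + 0.13550784
     = 0.17831764

Step 2: Apply Bayes' theorem for P(D|+)
P(D|+) = P(+|D)P(D) / P(+)
       = 0.04280980 / 0.17831764
       = 0.2401


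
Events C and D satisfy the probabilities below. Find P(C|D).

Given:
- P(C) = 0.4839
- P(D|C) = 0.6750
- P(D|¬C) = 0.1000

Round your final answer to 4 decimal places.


Bayes' theorem: P(C|D) = P(D|C) × P(C) / P(D)

Step 1: Calculate P(D) using law of total probability
P(D) = P(D|C)P(C) + P(D|¬C)P(¬C)
     = 0.6750 × 0.4839 + 0.1000 × 0.5161
     = 0.32663250 + 0.05161000
     = 0.37824250

Step 2: Apply Bayes' theorem
P(C|D) = P(D|C) × P(C) / P(D)
       = 0.32663250 / 0.37824250
       = 0.8636


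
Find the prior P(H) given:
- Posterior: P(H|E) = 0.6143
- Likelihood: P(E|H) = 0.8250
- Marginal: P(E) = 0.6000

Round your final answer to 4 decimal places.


From Bayes' theorem: P(H|E) = P(E|H) × P(H) / P(E)

Rearranging for P(H):
P(H) = P(H|E) × P(E) / P(E|H)
     = 0.6143 × 0.6000 / 0.8250
     = 0.36858000 / 0.8250
     = 0.4468


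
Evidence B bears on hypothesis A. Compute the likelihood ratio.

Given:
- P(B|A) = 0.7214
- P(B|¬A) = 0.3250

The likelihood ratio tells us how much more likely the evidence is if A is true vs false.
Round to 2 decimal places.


Likelihood Ratio (LR) = P(B|A) / P(B|¬A)

LR = 0.7214 / 0.3250
   = 2.22

The evidence is 2.22 times more likely if A is true than if A is false.
Since LR > 1, the evidence supports A over ¬A.


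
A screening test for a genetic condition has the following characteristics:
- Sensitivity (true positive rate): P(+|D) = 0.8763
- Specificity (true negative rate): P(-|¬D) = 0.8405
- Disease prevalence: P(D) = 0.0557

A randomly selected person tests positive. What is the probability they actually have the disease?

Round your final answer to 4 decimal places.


Let D = has disease, + = positive test

Given:
- P(D) = 0.0557 (prevalence)
- P(+|D) = 0.8763 (sensitivity)
- P(-|¬D) = 0.8405 (specificity)
- P(+|¬D) = 0.1595 (false positive rate = 1 - specificity)

Step 1: Find P(+)
P(+) = P(+|D)P(D) + P(+|¬D)P(¬D)
     = 0.8763 × 0.0557 + 0.1595 × 0.9443
     = 0.04880991 + 0.15061585
     = 0.19942576

Step 2: Apply Bayes' theorem for P(D|+)
P(D|+) = P(+|D)P(D) / P(+)
       = 0.04880991 / 0.19942576
       = 0.2448


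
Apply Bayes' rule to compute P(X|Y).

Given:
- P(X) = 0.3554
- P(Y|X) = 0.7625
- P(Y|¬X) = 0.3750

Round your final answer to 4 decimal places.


Bayes' theorem: P(X|Y) = P(Y|X) × P(X) / P(Y)

Step 1: Calculate P(Y) using law of total probability
P(Y) = P(Y|X)P(X) + P(Y|¬X)P(¬X)
     = 0.7625 × 0.3554 + 0.3750 × 0.6446
     = 0.27099250 + 0.24172500
     = 0.51271750

Step 2: Apply Bayes' theorem
P(X|Y) = P(Y|X) × P(X) / P(Y)
       = 0.27099250 / 0.51271750
       = 0.5285


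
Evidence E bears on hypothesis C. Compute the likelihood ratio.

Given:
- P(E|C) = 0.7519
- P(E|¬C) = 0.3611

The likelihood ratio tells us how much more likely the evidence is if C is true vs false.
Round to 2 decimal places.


Likelihood Ratio (LR) = P(E|C) / P(E|¬C)

LR = 0.7519 / 0.3611
   = 2.08

The evidence is 2.08 times more likely if C is true than if C is false.
Since LR > 1, the evidence supports C over ¬C.


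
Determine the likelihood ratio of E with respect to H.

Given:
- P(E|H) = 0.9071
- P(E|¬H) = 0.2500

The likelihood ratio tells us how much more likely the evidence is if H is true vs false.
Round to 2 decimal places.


Likelihood Ratio (LR) = P(E|H) / P(E|¬H)

LR = 0.9071 / 0.2500
   = 3.63

The evidence is 3.63 times more likely if H is true than if H is false.
LR > 1, so observing E raises the odds in favor of H.


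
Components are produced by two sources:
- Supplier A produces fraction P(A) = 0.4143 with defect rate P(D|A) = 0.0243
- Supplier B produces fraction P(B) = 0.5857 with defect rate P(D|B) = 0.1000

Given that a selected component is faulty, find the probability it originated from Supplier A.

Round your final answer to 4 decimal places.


Let A = from Supplier A, D = faulty

Given:
- P(A) = 0.4143, P(B) = 0.5857
- P(D|A) = 0.0243, P(D|B) = 0.1000

Step 1: Find P(D)
P(D) = P(D|A)P(A) + P(D|B)P(B)
     = 0.0243 × 0.4143 + 0.1000 × 0.5857
     = 0.01006749 + 0.05857000
     = 0.06863749

Step 2: Apply Bayes' theorem
P(A|D) = P(D|A)P(A) / P(D)
       = 0.01006749 / 0.06863749
       = 0.1467


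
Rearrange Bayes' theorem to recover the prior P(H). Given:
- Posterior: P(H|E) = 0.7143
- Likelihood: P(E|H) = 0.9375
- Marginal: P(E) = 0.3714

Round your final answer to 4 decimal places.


From Bayes' theorem: P(H|E) = P(E|H) × P(H) / P(E)

Rearranging for P(H):
P(H) = P(H|E) × P(E) / P(E|H)
     = 0.7143 × 0.3714 / 0.9375
     = 0.26529102 / 0.9375
     = 0.2830


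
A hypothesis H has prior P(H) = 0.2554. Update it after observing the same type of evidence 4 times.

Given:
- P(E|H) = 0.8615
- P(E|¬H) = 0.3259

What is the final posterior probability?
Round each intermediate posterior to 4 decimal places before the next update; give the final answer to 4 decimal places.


Sequential Bayesian updating:

Initial prior: P(H) = 0.2554

Update 1:
  P(E) = 0.8615 × 0.2554 + 0.3259 × 0.7446 = 0.22002710 + 0.24266514 = 0.46269224
  P(H|E) = 0.22002710 / 0.46269224 = 0.4755

Update 2:
  P(E) = 0.8615 × 0.4755 + 0.3259 × 0.5245 = 0.40964325 + 0.17093455 = 0.58057780
  P(H|E) = 0.40964325 / 0.58057780 = 0.7056

Update 3:
  P(E) = 0.8615 × 0.7056 + 0.3259 × 0.2944 = 0.60787440 + 0.09594496 = 0.70381936
  P(H|E) = 0.60787440 / 0.70381936 = 0.8637

Update 4:
  P(E) = 0.8615 × 0.8637 + 0.3259 × 0.1363 = 0.74407755 + 0.04442017 = 0.78849772
  P(H|E) = 0.74407755 / 0.78849772 = 0.9437

Final posterior: 0.9437


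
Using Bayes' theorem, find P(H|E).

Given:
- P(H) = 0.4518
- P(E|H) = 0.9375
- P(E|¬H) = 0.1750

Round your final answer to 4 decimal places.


Bayes' theorem: P(H|E) = P(E|H) × P(H) / P(E)

Step 1: Calculate P(E) using law of total probability
P(E) = P(E|H)P(H) + P(E|¬H)P(¬H)
     = 0.9375 × 0.4518 + 0.1750 × 0.5482
     = 0.42356250 + 0.09593500
     = 0.51949750

Step 2: Apply Bayes' theorem
P(H|E) = P(E|H) × P(H) / P(E)
       = 0.42356250 / 0.51949750
       = 0.8153


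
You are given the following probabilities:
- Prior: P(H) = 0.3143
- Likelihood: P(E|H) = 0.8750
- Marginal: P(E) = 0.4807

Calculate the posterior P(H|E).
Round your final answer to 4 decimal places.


Using Bayes' theorem:

P(H|E) = P(E|H) × P(H) / P(E)
       = 0.8750 × 0.3143 / 0.4807
       = 0.27501250 / 0.4807
       = 0.5721

The evidence strengthens our belief in H.
Prior: 0.3143 → Posterior: 0.5721


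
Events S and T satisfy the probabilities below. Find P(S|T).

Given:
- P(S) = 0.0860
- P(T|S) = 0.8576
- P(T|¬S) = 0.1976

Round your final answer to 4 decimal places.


Bayes' theorem: P(S|T) = P(T|S) × P(S) / P(T)

Step 1: Calculate P(T) using law of total probability
P(T) = P(T|S)P(S) + P(T|¬S)P(¬S)
     = 0.8576 × 0.0860 + 0.1976 × 0.9140
     = 0.07375360 + 0.18060640
     = 0.25436000

Step 2: Apply Bayes' theorem
P(S|T) = P(T|S) × P(S) / P(T)
       = 0.07375360 / 0.25436000
       = 0.2900


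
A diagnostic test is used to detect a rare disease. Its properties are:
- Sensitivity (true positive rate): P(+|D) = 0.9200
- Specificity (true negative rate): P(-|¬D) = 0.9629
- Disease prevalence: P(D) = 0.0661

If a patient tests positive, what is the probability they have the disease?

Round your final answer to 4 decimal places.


Let D = has disease, + = positive test

Given:
- P(D) = 0.0661 (prevalence)
- P(+|D) = 0.9200 (sensitivity)
- P(-|¬D) = 0.9629 (specificity)
- P(+|¬D) = 0.0371 (false positive rate = 1 - specificity)

Step 1: Find P(+)
P(+) = P(+|D)P(D) + P(+|¬D)P(¬D)
     = 0.9200 × 0.0661 + 0.0371 × 0.9339
     = 0.06081200 + 0.03464769
     = 0.09545969

Step 2: Apply Bayes' theorem for P(D|+)
P(D|+) = P(+|D)P(D) / P(+)
       = 0.06081200 / 0.09545969
       = 0.6370


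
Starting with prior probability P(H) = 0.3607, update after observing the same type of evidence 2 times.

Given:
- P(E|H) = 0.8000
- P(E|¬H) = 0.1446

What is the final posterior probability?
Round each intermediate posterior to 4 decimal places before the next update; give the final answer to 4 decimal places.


Sequential Bayesian updating:

Initial prior: P(H) = 0.3607

Update 1:
  P(E) = 0.8000 × 0.3607 + 0.1446 × 0.6393 = 0.28856000 + 0.09244278 = 0.38100278
  P(H|E) = 0.28856000 / 0.38100278 = 0.7574

Update 2:
  P(E) = 0.8000 × 0.7574 + 0.1446 × 0.2426 = 0.60592000 + 0.03507996 = 0.64099996
  P(H|E) = 0.60592000 / 0.64099996 = 0.9453

Final posterior: 0.9453


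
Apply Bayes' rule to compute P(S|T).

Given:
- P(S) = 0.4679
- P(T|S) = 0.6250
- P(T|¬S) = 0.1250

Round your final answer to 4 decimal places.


Bayes' theorem: P(S|T) = P(T|S) × P(S) / P(T)

Step 1: Calculate P(T) using law of total probability
P(T) = P(T|S)P(S) + P(T|¬S)P(¬S)
     = 0.6250 × 0.4679 + 0.1250 × 0.5321
     = 0.29243750 + 0.06651250
     = 0.35895000

Step 2: Apply Bayes' theorem
P(S|T) = P(T|S) × P(S) / P(T)
       = 0.29243750 / 0.35895000
       = 0.8147


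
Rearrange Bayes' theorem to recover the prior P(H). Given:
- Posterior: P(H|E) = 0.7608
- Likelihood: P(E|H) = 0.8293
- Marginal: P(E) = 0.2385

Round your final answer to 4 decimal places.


From Bayes' theorem: P(H|E) = P(E|H) × P(H) / P(E)

Rearranging for P(H):
P(H) = P(H|E) × P(E) / P(E|H)
     = 0.7608 × 0.2385 / 0.8293
     = 0.18145080 / 0.8293
     = 0.2188


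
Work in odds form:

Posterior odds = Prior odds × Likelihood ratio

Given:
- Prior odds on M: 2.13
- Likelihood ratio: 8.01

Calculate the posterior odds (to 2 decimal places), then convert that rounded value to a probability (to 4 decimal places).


Step 1: Calculate posterior odds
Posterior odds = Prior odds × LR
               = 2.13 × 8.01
               = 17.06

Step 2: Convert to probability
P(M|E) = Posterior odds / (1 + Posterior odds)
       = 17.06 / (1 + 17.06)
       = 17.06 / 18.06
       = 0.9446

The evidence increased P(M) from 0.6805 to 0.9446.


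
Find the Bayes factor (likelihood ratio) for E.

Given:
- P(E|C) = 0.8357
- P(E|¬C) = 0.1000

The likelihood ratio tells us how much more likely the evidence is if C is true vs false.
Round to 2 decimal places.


Likelihood Ratio (LR) = P(E|C) / P(E|¬C)

LR = 0.8357 / 0.1000
   = 8.36

The evidence is 8.36 times more likely if C is true than if C is false.
Since LR > 1, the evidence supports C over ¬C.


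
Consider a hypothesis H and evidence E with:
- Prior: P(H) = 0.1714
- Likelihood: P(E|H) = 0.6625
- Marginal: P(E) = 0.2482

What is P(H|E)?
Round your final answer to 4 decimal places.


Using Bayes' theorem:

P(H|E) = P(E|H) × P(H) / P(E)
       = 0.6625 × 0.1714 / 0.2482
       = 0.11355250 / 0.2482
       = 0.4575

The evidence strengthens our belief in H.
Prior: 0.1714 → Posterior: 0.4575


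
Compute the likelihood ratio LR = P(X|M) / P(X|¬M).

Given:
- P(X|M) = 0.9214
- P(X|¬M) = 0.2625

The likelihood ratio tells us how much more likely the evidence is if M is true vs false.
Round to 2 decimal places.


Likelihood Ratio (LR) = P(X|M) / P(X|¬M)

LR = 0.9214 / 0.2625
   = 3.51

The evidence is 3.51 times more likely if M is true than if M is false.
Because LR exceeds 1, X is evidence for M.


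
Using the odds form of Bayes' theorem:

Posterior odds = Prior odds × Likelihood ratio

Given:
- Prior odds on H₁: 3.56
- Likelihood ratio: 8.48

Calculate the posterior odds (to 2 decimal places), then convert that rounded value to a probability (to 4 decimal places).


Step 1: Calculate posterior odds
Posterior odds = Prior odds × LR
               = 3.56 × 8.48
               = 30.19

Step 2: Convert to probability
P(H₁|E) = Posterior odds / (1 + Posterior odds)
       = 30.19 / (1 + 30.19)
       = 30.19 / 31.19
       = 0.9679

The evidence increased P(H₁) from 0.7807 to 0.9679.


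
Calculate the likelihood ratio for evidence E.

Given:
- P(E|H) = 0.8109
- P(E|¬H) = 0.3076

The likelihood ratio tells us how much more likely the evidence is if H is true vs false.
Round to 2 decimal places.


Likelihood Ratio (LR) = P(E|H) / P(E|¬H)

LR = 0.8109 / 0.3076
   = 2.64

The evidence is 2.64 times more likely if H is true than if H is false.
LR > 1, so observing E raises the odds in favor of H.


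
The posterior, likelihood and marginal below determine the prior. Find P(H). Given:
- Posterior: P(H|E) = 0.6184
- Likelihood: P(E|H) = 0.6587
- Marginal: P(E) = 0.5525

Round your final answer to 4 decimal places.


From Bayes' theorem: P(H|E) = P(E|H) × P(H) / P(E)

Rearranging for P(H):
P(H) = P(H|E) × P(E) / P(E|H)
     = 0.6184 × 0.5525 / 0.6587
     = 0.34166600 / 0.6587
     = 0.5187


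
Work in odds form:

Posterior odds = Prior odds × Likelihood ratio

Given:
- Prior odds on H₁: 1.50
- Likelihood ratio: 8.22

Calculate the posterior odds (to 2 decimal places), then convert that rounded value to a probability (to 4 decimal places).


Step 1: Calculate posterior odds
Posterior odds = Prior odds × LR
               = 1.50 × 8.22
               = 12.33

Step 2: Convert to probability
P(H₁|E) = Posterior odds / (1 + Posterior odds)
       = 12.33 / (1 + 12.33)
       = 12.33 / 13.33
       = 0.9250

The evidence increased P(H₁) from 0.6000 to 0.9250.


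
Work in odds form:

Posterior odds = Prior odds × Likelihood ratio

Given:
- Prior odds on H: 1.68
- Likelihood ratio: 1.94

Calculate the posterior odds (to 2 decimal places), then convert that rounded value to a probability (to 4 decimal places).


Step 1: Calculate posterior odds
Posterior odds = Prior odds × LR
               = 1.68 × 1.94
               = 3.26

Step 2: Convert to probability
P(H|E) = Posterior odds / (1 + Posterior odds)
       = 3.26 / (1 + 3.26)
       = 3.26 / 4.26
       = 0.7653

The evidence increased P(H) from 0.6269 to 0.7653.


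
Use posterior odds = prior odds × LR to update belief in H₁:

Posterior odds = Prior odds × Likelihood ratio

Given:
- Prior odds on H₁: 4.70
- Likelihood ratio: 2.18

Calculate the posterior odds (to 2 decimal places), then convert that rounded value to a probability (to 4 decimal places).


Step 1: Calculate posterior odds
Posterior odds = Prior odds × LR
               = 4.70 × 2.18
               = 10.25

Step 2: Convert to probability
P(H₁|E) = Posterior odds / (1 + Posterior odds)
       = 10.25 / (1 + 10.25)
       = 10.25 / 11.25
       = 0.9111

The evidence increased P(H₁) from 0.8246 to 0.9111.


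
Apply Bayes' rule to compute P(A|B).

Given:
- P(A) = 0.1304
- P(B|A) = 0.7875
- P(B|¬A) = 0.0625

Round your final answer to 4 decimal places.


Bayes' theorem: P(A|B) = P(B|A) × P(A) / P(B)

Step 1: Calculate P(B) using law of total probability
P(B) = P(B|A)P(A) + P(B|¬A)P(¬A)
     = 0.7875 × 0.1304 + 0.0625 × 0.8696
     = 0.10269000 + 0.05435000
     = 0.15704000

Step 2: Apply Bayes' theorem
P(A|B) = P(B|A) × P(A) / P(B)
       = 0.10269000 / 0.15704000
       = 0.6539
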